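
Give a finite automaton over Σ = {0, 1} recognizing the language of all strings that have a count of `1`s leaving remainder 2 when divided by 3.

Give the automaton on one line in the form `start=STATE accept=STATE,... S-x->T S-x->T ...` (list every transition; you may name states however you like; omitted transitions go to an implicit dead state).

The only thing that matters is how many `1`s have appeared, reduced mod 3. Use one state per residue: s0 for 0, …, s2 for 2. Reading `1` moves to the next residue; anything else stays put. s2 is accepting.
With 3 states:
        0   1  
>  s0   s0  s1 
   s1   s1  s2 
 * s2   s2  s0 
(> = start, * = accepting)

start=s0 accept=s2 s0-0->s0 s0-1->s1 s1-0->s1 s1-1->s2 s2-0->s2 s2-1->s0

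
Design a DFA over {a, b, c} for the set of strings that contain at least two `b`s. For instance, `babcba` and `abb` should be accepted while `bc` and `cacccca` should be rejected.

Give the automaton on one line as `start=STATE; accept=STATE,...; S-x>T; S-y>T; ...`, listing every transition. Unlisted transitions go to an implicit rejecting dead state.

start=s0; accept=s2,s3; s0-a>s0; s0-b>s1; s0-c>s0; s1-a>s1; s1-b>s2; s1-c>s1; s2-a>s2; s2-b>s3; s2-c>s2; s3-a>s3; s3-b>s3; s3-c>s3

Only the number of `b`s matters, and only up to 3. Make a chain s0 → s1 → s2 → s3 advanced by each `b` (with s3 absorbing); every other symbol self-loops. The accepting set is {s2, s3}.
4 states suffice.
        a   b   c  
>  s0   s0  s1  s0 
   s1   s1  s2  s1 
 * s2   s2  s3  s2 
 * s3   s3  s3  s3 
(> = start, * = accepting)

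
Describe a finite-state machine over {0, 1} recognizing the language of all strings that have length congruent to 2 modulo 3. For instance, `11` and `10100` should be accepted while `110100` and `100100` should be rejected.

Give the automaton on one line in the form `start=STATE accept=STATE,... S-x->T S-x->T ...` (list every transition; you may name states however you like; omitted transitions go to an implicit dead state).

start=q0 accept=q2 q0-0->q1 q0-1->q1 q1-0->q2 q1-1->q2 q2-0->q0 q2-1->q0

Only the length mod 3 matters, so use a 3-cycle: from any state, every input symbol moves to the next state, wrapping q2 back to q0. Mark q2 accepting.
A 3-state machine:
        0   1  
>  q0   q1  q1 
   q1   q2  q2 
 * q2   q0  q0 
(> = start, * = accepting)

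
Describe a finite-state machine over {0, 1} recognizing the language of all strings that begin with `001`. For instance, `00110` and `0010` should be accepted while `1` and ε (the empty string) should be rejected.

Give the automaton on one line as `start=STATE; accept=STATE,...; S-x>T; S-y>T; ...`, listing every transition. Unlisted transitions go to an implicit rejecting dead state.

Walk along `001` while the input agrees: from q0 take `0` to q1, and so on. Any deviation drops to the rejecting sink q4. Once q3 is reached the prefix is confirmed and every continuation is accepted.
A 5-state machine:
        0   1  
>  q0   q1  q4 
   q1   q2  q4 
   q2   q4  q3 
 * q3   q3  q3 
   q4   q4  q4 
(> = start, * = accepting)

start=q0; accept=q3; q0-0>q1; q0-1>q4; q1-0>q2; q1-1>q4; q2-0>q4; q2-1>q3; q3-0>q3; q3-1>q3; q4-0>q4; q4-1>q4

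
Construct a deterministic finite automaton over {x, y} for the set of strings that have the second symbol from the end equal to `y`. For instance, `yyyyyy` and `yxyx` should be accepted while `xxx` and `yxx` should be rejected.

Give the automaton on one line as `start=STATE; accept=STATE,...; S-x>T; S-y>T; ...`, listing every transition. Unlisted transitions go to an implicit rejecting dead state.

start=A; accept=F,G; A-x>B; A-y>C; B-x>D; B-y>E; C-x>F; C-y>G; D-x>D; D-y>E; E-x>F; E-y>G; F-x>D; F-y>E; G-x>F; G-y>G

Because acceptance depends on a position counted from the end, the machine has to buffer the most recent 2 symbols. Make each state the string of the last up-to-2 symbols read; on input `x` shift the window left and append `x`. Accept when the buffered window has length 2 and begins with `y`.
7 states suffice.
       x  y 
>  A   B  C 
   B   D  E 
   C   F  G 
   D   D  E 
   E   F  G 
 * F   D  E 
 * G   F  G 
(> = start, * = accepting)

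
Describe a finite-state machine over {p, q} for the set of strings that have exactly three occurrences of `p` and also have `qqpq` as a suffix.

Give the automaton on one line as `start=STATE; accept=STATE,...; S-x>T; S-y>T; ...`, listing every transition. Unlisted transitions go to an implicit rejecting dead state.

start=s0; accept=s21; s0-p>s1; s0-q>s2; s1-p>s3; s1-q>s4; s2-p>s1; s2-q>s5; s3-p>s6; s3-q>s7; s4-p>s3; s4-q>s8; s5-p>s9; s5-q>s5; s6-p>s10; s6-q>s11; s7-p>s6; s7-q>s12; s8-p>s13; s8-q>s8; s9-p>s3; s9-q>s14; s10-p>s10; s10-q>s15; s11-p>s10; s11-q>s16; s12-p>s17; s12-q>s12; s13-p>s6; s13-q>s18; s14-p>s3; s14-q>s8; s15-p>s10; s15-q>s19; s16-p>s20; s16-q>s16; s17-p>s10; s17-q>s21; s18-p>s6; s18-q>s12; s19-p>s20; s19-q>s19; s20-p>s10; s20-q>s22; s21-p>s10; s21-q>s16; s22-p>s10; s22-q>s19

Handle the two conditions separately and then intersect. One (5 states) tracks the count of `p`s, saturating at 4; the other (5 states) tracks how much of the suffix `qqpq` has currently been matched. Each combined state is a pair, one component from each; accept when both components accept.
A 23-state machine:
          p    q  
>  s0     s1   s2 
   s1     s3   s4 
   s2     s1   s5 
   s3     s6   s7 
   s4     s3   s8 
   s5     s9   s5 
   s6    s10  s11 
   s7     s6  s12 
   s8    s13   s8 
   s9     s3  s14 
   s10   s10  s15 
   s11   s10  s16 
   s12   s17  s12 
   s13    s6  s18 
   s14    s3   s8 
   s15   s10  s19 
   s16   s20  s16 
   s17   s10  s21 
   s18    s6  s12 
   s19   s20  s19 
   s20   s10  s22 
 * s21   s10  s16 
   s22   s10  s19 
(> = start, * = accepting)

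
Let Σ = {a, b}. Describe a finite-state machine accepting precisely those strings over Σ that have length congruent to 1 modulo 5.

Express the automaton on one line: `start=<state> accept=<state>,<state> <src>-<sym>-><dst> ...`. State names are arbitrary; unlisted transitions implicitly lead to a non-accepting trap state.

Only the length mod 5 matters, so use a 5-cycle: from any state, every input symbol moves to the next state, wrapping s4 back to s0. Mark s1 accepting.
A 5-state machine:
        a   b  
>  s0   s1  s1 
 * s1   s2  s2 
   s2   s3  s3 
   s3   s4  s4 
   s4   s0  s0 
(> = start, * = accepting)

start=s0 accept=s1 s0-a->s1 s0-b->s1 s1-a->s2 s1-b->s2 s2-a->s3 s2-b->s3 s3-a->s4 s3-b->s4 s4-a->s0 s4-b->s0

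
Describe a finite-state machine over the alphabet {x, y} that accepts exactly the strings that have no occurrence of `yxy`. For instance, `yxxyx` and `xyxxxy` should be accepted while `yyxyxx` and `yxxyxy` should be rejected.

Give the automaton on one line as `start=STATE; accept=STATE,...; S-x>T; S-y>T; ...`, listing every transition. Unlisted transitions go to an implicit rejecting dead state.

start=s0; accept=s0,s1,s2; s0-x>s0; s0-y>s1; s1-x>s2; s1-y>s1; s2-x>s0; s2-y>s3; s3-x>s3; s3-y>s3

This is the complement of 'contains `yxy`'. Use the same substring-matching states — s0 through s3 holding how much of `yxy` has just been matched — but flip the accepting set: everything except the trap s3 accepts.
4 states suffice.
        x   y  
>* s0   s0  s1 
 * s1   s2  s1 
 * s2   s0  s3 
   s3   s3  s3 
(> = start, * = accepting)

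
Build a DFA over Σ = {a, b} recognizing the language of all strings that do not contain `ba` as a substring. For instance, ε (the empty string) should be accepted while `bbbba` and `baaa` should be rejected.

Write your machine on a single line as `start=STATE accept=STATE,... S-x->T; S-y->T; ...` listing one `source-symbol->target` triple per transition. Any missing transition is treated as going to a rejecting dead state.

start=s0; accept=s0,s1; s0-a->s0; s0-b->s1; s1-a->s2; s1-b->s1; s2-a->s2; s2-b->s2

This is the complement of 'contains `ba`'. Use the same substring-matching states — s0 through s2 holding how much of `ba` has just been matched — but flip the accepting set: everything except the trap s2 accepts.
        a   b  
>* s0   s0  s1 
 * s1   s2  s1 
   s2   s2  s2 
(> = start, * = accepting)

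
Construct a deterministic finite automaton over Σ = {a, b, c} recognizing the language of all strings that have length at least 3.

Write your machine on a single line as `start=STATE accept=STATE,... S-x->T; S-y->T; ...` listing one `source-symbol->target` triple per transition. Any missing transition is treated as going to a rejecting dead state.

We only need to distinguish lengths 0, 1, …, 3, and '>3'. Chain S0 → S1 → S2 → S3 → S4 on every symbol, with S4 looping. Accepting states: {S3, S4}.
        a   b   c  
>  S0   S1  S1  S1 
   S1   S2  S2  S2 
   S2   S3  S3  S3 
 * S3   S4  S4  S4 
 * S4   S4  S4  S4 
(> = start, * = accepting)

start=S0; accept=S3,S4; S0-a->S1; S0-b->S1; S0-c->S1; S1-a->S2; S1-b->S2; S1-c->S2; S2-a->S3; S2-b->S3; S2-c->S3; S3-a->S4; S3-b->S4; S3-c->S4; S4-a->S4; S4-b->S4; S4-c->S4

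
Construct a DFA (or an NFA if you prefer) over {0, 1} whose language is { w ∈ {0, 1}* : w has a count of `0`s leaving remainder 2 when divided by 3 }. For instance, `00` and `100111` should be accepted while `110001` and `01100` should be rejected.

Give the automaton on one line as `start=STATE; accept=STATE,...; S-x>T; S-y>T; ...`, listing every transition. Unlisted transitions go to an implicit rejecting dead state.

Keep the running count of `0`s modulo 3: each `0` advances along the cycle s0 → s1 → s2 → s0 while other symbols loop. Accept at s2.
3 states suffice.
        0   1  
>  s0   s1  s0 
   s1   s2  s1 
 * s2   s0  s2 
(> = start, * = accepting)

start=s0; accept=s2; s0-0>s1; s0-1>s0; s1-0>s2; s1-1>s1; s2-0>s0; s2-1>s2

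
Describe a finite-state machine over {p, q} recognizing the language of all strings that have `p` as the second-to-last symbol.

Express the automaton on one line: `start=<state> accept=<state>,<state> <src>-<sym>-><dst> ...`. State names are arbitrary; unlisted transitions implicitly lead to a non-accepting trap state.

Because acceptance depends on a position counted from the end, the machine has to buffer the most recent 2 symbols. Make each state the string of the last up-to-2 symbols read; on input `x` shift the window left and append `x`. Accept when the buffered window has length 2 and begins with `p`.
With 7 states:
       p  q 
>  A   B  C 
   B   D  E 
   C   F  G 
 * D   D  E 
 * E   F  G 
   F   D  E 
   G   F  G 
(> = start, * = accepting)

start=A accept=D,E A-p->B A-q->C B-p->D B-q->E C-p->F C-q->G D-p->D D-q->E E-p->F E-q->G F-p->D F-q->E G-p->F G-q->G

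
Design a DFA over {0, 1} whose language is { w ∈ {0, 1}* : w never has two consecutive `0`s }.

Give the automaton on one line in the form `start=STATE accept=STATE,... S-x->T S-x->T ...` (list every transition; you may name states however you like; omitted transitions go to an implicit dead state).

start=A accept=A,B A-0->B A-1->A B-0->C B-1->A C-0->C C-1->C

Track partial matches of the forbidden pattern `00`. State C is a dead state reached once `00` has occurred; every other state accepts. A means no part of `00` is currently matched.
       0  1 
>* A   B  A 
 * B   C  A 
   C   C  C 
(> = start, * = accepting)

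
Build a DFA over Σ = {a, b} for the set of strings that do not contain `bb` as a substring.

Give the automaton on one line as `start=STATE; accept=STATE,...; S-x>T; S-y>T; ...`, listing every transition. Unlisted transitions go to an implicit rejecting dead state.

start=q0; accept=q0,q1; q0-a>q0; q0-b>q1; q1-a>q0; q1-b>q2; q2-a>q2; q2-b>q2

Track partial matches of the forbidden pattern `bb`. State q2 is a dead state reached once `bb` has occurred; every other state accepts. q0 means no part of `bb` is currently matched.
        a   b  
>* q0   q0  q1 
 * q1   q0  q2 
   q2   q2  q2 
(> = start, * = accepting)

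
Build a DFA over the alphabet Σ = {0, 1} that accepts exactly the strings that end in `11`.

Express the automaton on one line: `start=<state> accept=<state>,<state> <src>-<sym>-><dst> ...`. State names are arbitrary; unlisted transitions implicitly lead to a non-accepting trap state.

start=q0 accept=q2 q0-0->q0 q0-1->q1 q1-0->q0 q1-1->q2 q2-0->q0 q2-1->q2

Let each state record the length of the longest suffix of the input read so far that is also a prefix of `11`. q1 means the last symbol is `1`; q2 means the last 2 symbols are `11`. Accept only at q2, where the string currently ends in `11`.
        0   1  
>  q0   q0  q1 
   q1   q0  q2 
 * q2   q0  q2 
(> = start, * = accepting)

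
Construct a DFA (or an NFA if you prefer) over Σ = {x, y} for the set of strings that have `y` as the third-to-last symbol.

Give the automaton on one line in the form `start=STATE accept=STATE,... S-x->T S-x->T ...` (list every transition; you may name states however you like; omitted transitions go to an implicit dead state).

start=S0 accept=S11,S12,S13,S14 S0-x->S1 S0-y->S2 S1-x->S3 S1-y->S4 S2-x->S5 S2-y->S6 S3-x->S7 S3-y->S8 S4-x->S9 S4-y->S10 S5-x->S11 S5-y->S12 S6-x->S13 S6-y->S14 S7-x->S7 S7-y->S8 S8-x->S9 S8-y->S10 S9-x->S11 S9-y->S12 S10-x->S13 S10-y->S14 S11-x->S7 S11-y->S8 S12-x->S9 S12-y->S10 S13-x->S11 S13-y->S12 S14-x->S13 S14-y->S14

A DFA must remember the last 3 symbols (since which symbol is third-to-last isn't known until the input ends). Use one state per possible window of the last ≤3 symbols; accept from those whose window starts with `y`.
A 15-state machine:
          x    y  
>  S0     S1   S2 
   S1     S3   S4 
   S2     S5   S6 
   S3     S7   S8 
   S4     S9  S10 
   S5    S11  S12 
   S6    S13  S14 
   S7     S7   S8 
   S8     S9  S10 
   S9    S11  S12 
   S10   S13  S14 
 * S11    S7   S8 
 * S12    S9  S10 
 * S13   S11  S12 
 * S14   S13  S14 
(> = start, * = accepting)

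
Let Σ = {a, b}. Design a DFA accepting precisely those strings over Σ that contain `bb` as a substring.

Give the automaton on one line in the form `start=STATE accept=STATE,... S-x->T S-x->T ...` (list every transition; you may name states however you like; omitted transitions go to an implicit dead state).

start=s0 accept=s2 s0-a->s0 s0-b->s1 s1-a->s0 s1-b->s2 s2-a->s2 s2-b->s2

Track how much of `bb` has been matched so far: state s0 is no progress, s2 is the absorbing accept state reached once `bb` has occurred. Intermediate states record partial matches; on a mismatch, fall back to the longest reusable overlap.
3 states suffice.
        a   b  
>  s0   s0  s1 
   s1   s0  s2 
 * s2   s2  s2 
(> = start, * = accepting)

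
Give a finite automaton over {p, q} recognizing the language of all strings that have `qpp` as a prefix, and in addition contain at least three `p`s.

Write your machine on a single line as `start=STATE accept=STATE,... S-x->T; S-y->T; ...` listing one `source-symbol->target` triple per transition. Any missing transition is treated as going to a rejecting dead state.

start=S0; accept=S5; S0-p->S1; S0-q->S2; S1-p->S1; S1-q->S1; S2-p->S3; S2-q->S1; S3-p->S4; S3-q->S1; S4-p->S5; S4-q->S4; S5-p->S5; S5-q->S5

Run two small machines in parallel and take their product. One (5 states) tracks whether the input so far still matches the prefix `qpp`; the other (5 states) tracks the count of `p`s, saturating at 4. Each combined state is a pair, one component from each; accept when both components accept. Equivalent product states are then merged.
        p   q  
>  S0   S1  S2 
   S1   S1  S1 
   S2   S3  S1 
   S3   S4  S1 
   S4   S5  S4 
 * S5   S5  S5 
(> = start, * = accepting)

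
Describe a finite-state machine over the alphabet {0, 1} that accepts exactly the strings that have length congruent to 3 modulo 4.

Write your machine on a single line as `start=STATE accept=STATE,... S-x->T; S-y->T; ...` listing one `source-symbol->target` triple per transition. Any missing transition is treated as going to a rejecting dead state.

Count input length modulo 4: every symbol advances one step around the cycle q0 → q1 → q2 → q3 → q0. Accept at q3.
With 4 states:
        0   1  
>  q0   q1  q1 
   q1   q2  q2 
   q2   q3  q3 
 * q3   q0  q0 
(> = start, * = accepting)

start=q0; accept=q3; q0-0->q1; q0-1->q1; q1-0->q2; q1-1->q2; q2-0->q3; q2-1->q3; q3-0->q0; q3-1->q0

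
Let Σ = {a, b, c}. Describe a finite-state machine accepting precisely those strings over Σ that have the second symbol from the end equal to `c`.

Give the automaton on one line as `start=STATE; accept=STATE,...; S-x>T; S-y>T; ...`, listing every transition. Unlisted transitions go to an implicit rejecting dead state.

start=q0; accept=q10,q11,q12; q0-a>q1; q0-b>q2; q0-c>q3; q1-a>q4; q1-b>q5; q1-c>q6; q2-a>q7; q2-b>q8; q2-c>q9; q3-a>q10; q3-b>q11; q3-c>q12; q4-a>q4; q4-b>q5; q4-c>q6; q5-a>q7; q5-b>q8; q5-c>q9; q6-a>q10; q6-b>q11; q6-c>q12; q7-a>q4; q7-b>q5; q7-c>q6; q8-a>q7; q8-b>q8; q8-c>q9; q9-a>q10; q9-b>q11; q9-c>q12; q10-a>q4; q10-b>q5; q10-c>q6; q11-a>q7; q11-b>q8; q11-c>q9; q12-a>q10; q12-b>q11; q12-c>q12

A DFA must remember the last 2 symbols (since which symbol is second-to-last isn't known until the input ends). Use one state per possible window of the last ≤2 symbols; accept from those whose window starts with `c`.
          a    b    c  
>  q0     q1   q2   q3 
   q1     q4   q5   q6 
   q2     q7   q8   q9 
   q3    q10  q11  q12 
   q4     q4   q5   q6 
   q5     q7   q8   q9 
   q6    q10  q11  q12 
   q7     q4   q5   q6 
   q8     q7   q8   q9 
   q9    q10  q11  q12 
 * q10    q4   q5   q6 
 * q11    q7   q8   q9 
 * q12   q10  q11  q12 
(> = start, * = accepting)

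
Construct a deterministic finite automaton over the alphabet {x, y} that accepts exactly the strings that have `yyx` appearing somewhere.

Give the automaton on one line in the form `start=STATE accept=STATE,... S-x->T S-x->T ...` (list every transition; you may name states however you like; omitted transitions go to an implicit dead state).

start=s0 accept=s3 s0-x->s0 s0-y->s1 s1-x->s0 s1-y->s2 s2-x->s3 s2-y->s2 s3-x->s3 s3-y->s3

Track how much of `yyx` has been matched so far: state s0 is no progress, s3 is the absorbing accept state reached once `yyx` has occurred. Intermediate states record partial matches; on a mismatch, fall back to the longest reusable overlap.
4 states suffice.
        x   y  
>  s0   s0  s1 
   s1   s0  s2 
   s2   s3  s2 
 * s3   s3  s3 
(> = start, * = accepting)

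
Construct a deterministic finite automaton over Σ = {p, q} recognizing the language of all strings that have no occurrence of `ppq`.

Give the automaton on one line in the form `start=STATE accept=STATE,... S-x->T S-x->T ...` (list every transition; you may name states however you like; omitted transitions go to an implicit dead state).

This is the complement of 'contains `ppq`'. Use the same substring-matching states — s0 through s3 holding how much of `ppq` has just been matched — but flip the accepting set: everything except the trap s3 accepts.
        p   q  
>* s0   s1  s0 
 * s1   s2  s0 
 * s2   s2  s3 
   s3   s3  s3 
(> = start, * = accepting)

start=s0 accept=s0,s1,s2 s0-p->s1 s0-q->s0 s1-p->s2 s1-q->s0 s2-p->s2 s2-q->s3 s3-p->s3 s3-q->s3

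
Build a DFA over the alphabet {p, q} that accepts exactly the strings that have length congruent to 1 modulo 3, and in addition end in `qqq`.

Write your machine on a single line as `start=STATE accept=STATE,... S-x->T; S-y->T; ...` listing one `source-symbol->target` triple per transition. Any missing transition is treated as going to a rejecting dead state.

Run two small machines in parallel and take their product. The first has 3 states tracking the input length modulo 3; the second has 4 states tracking how much of the suffix `qqq` has currently been matched. A product state is a pair (one from each), accepting exactly when both do. Equivalent product states are then merged.
With 6 states:
       p  q 
>  A   B  B 
   B   C  D 
   C   A  A 
   D   A  E 
   E   B  F 
 * F   C  D 
(> = start, * = accepting)

start=A; accept=F; A-p->B; A-q->B; B-p->C; B-q->D; C-p->A; C-q->A; D-p->A; D-q->E; E-p->B; E-q->F; F-p->C; F-q->D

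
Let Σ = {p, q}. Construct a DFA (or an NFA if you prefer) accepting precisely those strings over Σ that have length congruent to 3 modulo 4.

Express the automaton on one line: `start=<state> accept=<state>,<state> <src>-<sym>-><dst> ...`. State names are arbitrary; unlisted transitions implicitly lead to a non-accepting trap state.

start=S0 accept=S3 S0-p->S1 S0-q->S1 S1-p->S2 S1-q->S2 S2-p->S3 S2-q->S3 S3-p->S0 S3-q->S0

Count input length modulo 4: every symbol advances one step around the cycle S0 → S1 → S2 → S3 → S0. Accept at S3.
4 states suffice.
        p   q  
>  S0   S1  S1 
   S1   S2  S2 
   S2   S3  S3 
 * S3   S0  S0 
(> = start, * = accepting)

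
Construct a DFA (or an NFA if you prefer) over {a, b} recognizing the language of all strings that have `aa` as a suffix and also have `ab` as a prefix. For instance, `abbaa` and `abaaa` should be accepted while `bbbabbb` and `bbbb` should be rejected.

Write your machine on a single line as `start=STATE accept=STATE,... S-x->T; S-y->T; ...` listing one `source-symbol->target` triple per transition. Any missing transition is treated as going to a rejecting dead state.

Build one automaton per condition and run them in lockstep. One (3 states) tracks how much of the suffix `aa` has currently been matched; the other (4 states) tracks whether the input so far still matches the prefix `ab`. Each combined state is a pair, one component from each; accept when both components accept. After merging equivalent states the machine shrinks.
6 states suffice.
        a   b  
>  s0   s1  s2 
   s1   s2  s3 
   s2   s2  s2 
   s3   s4  s3 
   s4   s5  s3 
 * s5   s5  s3 
(> = start, * = accepting)

start=s0; accept=s5; s0-a->s1; s0-b->s2; s1-a->s2; s1-b->s3; s2-a->s2; s2-b->s2; s3-a->s4; s3-b->s3; s4-a->s5; s4-b->s3; s5-a->s5; s5-b->s3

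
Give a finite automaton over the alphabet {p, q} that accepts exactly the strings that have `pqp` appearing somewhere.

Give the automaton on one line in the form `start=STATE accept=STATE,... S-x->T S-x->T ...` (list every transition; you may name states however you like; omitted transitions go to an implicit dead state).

Track how much of `pqp` has been matched so far: state A is no progress, D is the absorbing accept state reached once `pqp` has occurred. Intermediate states record partial matches; on a mismatch, fall back to the longest reusable overlap.
With 4 states:
       p  q 
>  A   B  A 
   B   B  C 
   C   D  A 
 * D   D  D 
(> = start, * = accepting)

start=A accept=D A-p->B A-q->A B-p->B B-q->C C-p->D C-q->A D-p->D D-q->D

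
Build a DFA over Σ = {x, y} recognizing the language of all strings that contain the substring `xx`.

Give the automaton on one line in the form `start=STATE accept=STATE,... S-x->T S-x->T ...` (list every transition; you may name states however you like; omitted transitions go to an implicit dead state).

start=s0 accept=s2 s0-x->s1 s0-y->s0 s1-x->s2 s1-y->s0 s2-x->s2 s2-y->s2

States s0..s1 record the length of the longest prefix of `xx` that matches the current input suffix. Reaching s2 means `xx` has been seen, and we stay there forever. Accept from s2.
        x   y  
>  s0   s1  s0 
   s1   s2  s0 
 * s2   s2  s2 
(> = start, * = accepting)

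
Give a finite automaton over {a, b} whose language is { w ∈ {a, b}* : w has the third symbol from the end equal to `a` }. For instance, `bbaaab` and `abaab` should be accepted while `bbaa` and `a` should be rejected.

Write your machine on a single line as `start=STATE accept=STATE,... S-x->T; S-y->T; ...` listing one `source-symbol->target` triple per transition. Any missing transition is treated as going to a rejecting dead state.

Because acceptance depends on a position counted from the end, the machine has to buffer the most recent 3 symbols. Make each state the string of the last up-to-3 symbols read; on input `x` shift the window left and append `x`. Accept when the buffered window has length 3 and begins with `a`.
          a    b  
>  s0     s1   s2 
   s1     s3   s4 
   s2     s5   s6 
   s3     s7   s8 
   s4     s9  s10 
   s5    s11  s12 
   s6    s13  s14 
 * s7     s7   s8 
 * s8     s9  s10 
 * s9    s11  s12 
 * s10   s13  s14 
   s11    s7   s8 
   s12    s9  s10 
   s13   s11  s12 
   s14   s13  s14 
(> = start, * = accepting)

start=s0; accept=s7,s8,s9,s10; s0-a->s1; s0-b->s2; s1-a->s3; s1-b->s4; s2-a->s5; s2-b->s6; s3-a->s7; s3-b->s8; s4-a->s9; s4-b->s10; s5-a->s11; s5-b->s12; s6-a->s13; s6-b->s14; s7-a->s7; s7-b->s8; s8-a->s9; s8-b->s10; s9-a->s11; s9-b->s12; s10-a->s13; s10-b->s14; s11-a->s7; s11-b->s8; s12-a->s9; s12-b->s10; s13-a->s11; s13-b->s12; s14-a->s13; s14-b->s14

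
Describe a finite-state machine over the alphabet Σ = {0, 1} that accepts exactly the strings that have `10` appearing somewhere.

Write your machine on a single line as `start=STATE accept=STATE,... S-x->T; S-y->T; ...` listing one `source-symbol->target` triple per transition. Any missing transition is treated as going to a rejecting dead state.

start=A; accept=C; A-0->A; A-1->B; B-0->C; B-1->B; C-0->C; C-1->C

States A..B record the length of the longest prefix of `10` that matches the current input suffix. Reaching C means `10` has been seen, and we stay there forever. Accept from C.
With 3 states:
       0  1 
>  A   A  B 
   B   C  B 
 * C   C  C 
(> = start, * = accepting)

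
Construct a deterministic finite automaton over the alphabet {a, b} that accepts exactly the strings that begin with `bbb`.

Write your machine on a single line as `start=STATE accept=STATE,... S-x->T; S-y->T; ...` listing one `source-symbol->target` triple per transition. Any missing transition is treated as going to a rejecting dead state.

Walk along `bbb` while the input agrees: from q0 take `b` to q1, and so on. Any deviation drops to the rejecting sink q4. Once q3 is reached the prefix is confirmed and every continuation is accepted.
        a   b  
>  q0   q4  q1 
   q1   q4  q2 
   q2   q4  q3 
 * q3   q3  q3 
   q4   q4  q4 
(> = start, * = accepting)

start=q0; accept=q3; q0-a->q4; q0-b->q1; q1-a->q4; q1-b->q2; q2-a->q4; q2-b->q3; q3-a->q3; q3-b->q3; q4-a->q4; q4-b->q4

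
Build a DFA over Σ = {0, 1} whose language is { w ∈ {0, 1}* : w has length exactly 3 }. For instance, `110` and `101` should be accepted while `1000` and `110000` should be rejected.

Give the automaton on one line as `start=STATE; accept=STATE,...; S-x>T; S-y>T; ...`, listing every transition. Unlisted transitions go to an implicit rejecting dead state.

start=A; accept=D; A-0>B; A-1>B; B-0>C; B-1>C; C-0>D; C-1>D; D-0>E; D-1>E; E-0>E; E-1>E

We only need to distinguish lengths 0, 1, …, 3, and '>3'. Chain A → B → C → D → E on every symbol, with E looping. Accepting states: {D}.
       0  1 
>  A   B  B 
   B   C  C 
   C   D  D 
 * D   E  E 
   E   E  E 
(> = start, * = accepting)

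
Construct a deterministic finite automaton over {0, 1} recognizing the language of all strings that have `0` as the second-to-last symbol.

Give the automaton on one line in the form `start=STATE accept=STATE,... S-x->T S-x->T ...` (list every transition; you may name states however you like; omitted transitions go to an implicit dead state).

Because acceptance depends on a position counted from the end, the machine has to buffer the most recent 2 symbols. Make each state the string of the last up-to-2 symbols read; on input `x` shift the window left and append `x`. Accept when the buffered window has length 2 and begins with `0`.
7 states suffice.
        0   1  
>  q0   q1  q2 
   q1   q3  q4 
   q2   q5  q6 
 * q3   q3  q4 
 * q4   q5  q6 
   q5   q3  q4 
   q6   q5  q6 
(> = start, * = accepting)

start=q0 accept=q3,q4 q0-0->q1 q0-1->q2 q1-0->q3 q1-1->q4 q2-0->q5 q2-1->q6 q3-0->q3 q3-1->q4 q4-0->q5 q4-1->q6 q5-0->q3 q5-1->q4 q6-0->q5 q6-1->q6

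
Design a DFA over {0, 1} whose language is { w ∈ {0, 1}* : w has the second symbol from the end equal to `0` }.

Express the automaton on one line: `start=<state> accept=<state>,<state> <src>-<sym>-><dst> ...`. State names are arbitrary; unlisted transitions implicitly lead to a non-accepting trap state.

start=S0 accept=S3,S4 S0-0->S1 S0-1->S2 S1-0->S3 S1-1->S4 S2-0->S5 S2-1->S6 S3-0->S3 S3-1->S4 S4-0->S5 S4-1->S6 S5-0->S3 S5-1->S4 S6-0->S5 S6-1->S6

A DFA must remember the last 2 symbols (since which symbol is second-to-last isn't known until the input ends). Use one state per possible window of the last ≤2 symbols; accept from those whose window starts with `0`.
        0   1  
>  S0   S1  S2 
   S1   S3  S4 
   S2   S5  S6 
 * S3   S3  S4 
 * S4   S5  S6 
   S5   S3  S4 
   S6   S5  S6 
(> = start, * = accepting)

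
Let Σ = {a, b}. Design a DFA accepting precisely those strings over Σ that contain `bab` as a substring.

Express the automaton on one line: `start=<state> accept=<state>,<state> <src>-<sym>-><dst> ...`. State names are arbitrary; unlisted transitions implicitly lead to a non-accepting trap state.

start=q0 accept=q3 q0-a->q0 q0-b->q1 q1-a->q2 q1-b->q1 q2-a->q0 q2-b->q3 q3-a->q3 q3-b->q3

Track how much of `bab` has been matched so far: state q0 is no progress, q3 is the absorbing accept state reached once `bab` has occurred. Intermediate states record partial matches; on a mismatch, fall back to the longest reusable overlap.
A 4-state machine:
        a   b  
>  q0   q0  q1 
   q1   q2  q1 
   q2   q0  q3 
 * q3   q3  q3 
(> = start, * = accepting)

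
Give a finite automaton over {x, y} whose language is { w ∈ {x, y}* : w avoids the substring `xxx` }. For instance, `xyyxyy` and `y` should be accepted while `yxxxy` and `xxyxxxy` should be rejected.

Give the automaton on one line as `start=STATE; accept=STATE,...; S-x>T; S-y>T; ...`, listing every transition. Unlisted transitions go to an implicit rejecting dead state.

Track partial matches of the forbidden pattern `xxx`. State S3 is a dead state reached once `xxx` has occurred; every other state accepts. S0 means no part of `xxx` is currently matched.
        x   y  
>* S0   S1  S0 
 * S1   S2  S0 
 * S2   S3  S0 
   S3   S3  S3 
(> = start, * = accepting)

start=S0; accept=S0,S1,S2; S0-x>S1; S0-y>S0; S1-x>S2; S1-y>S0; S2-x>S3; S2-y>S0; S3-x>S3; S3-y>S3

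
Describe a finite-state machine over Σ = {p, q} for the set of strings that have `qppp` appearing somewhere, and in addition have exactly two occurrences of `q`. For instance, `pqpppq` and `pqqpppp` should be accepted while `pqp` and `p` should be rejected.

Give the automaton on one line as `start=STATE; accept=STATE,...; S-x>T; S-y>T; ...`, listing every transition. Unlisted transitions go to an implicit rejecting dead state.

start=S0; accept=S10; S0-p>S0; S0-q>S1; S1-p>S2; S1-q>S3; S2-p>S4; S2-q>S3; S3-p>S5; S3-q>S6; S4-p>S7; S4-q>S3; S5-p>S8; S5-q>S6; S6-p>S9; S6-q>S6; S7-p>S7; S7-q>S10; S8-p>S10; S8-q>S6; S9-p>S11; S9-q>S6; S10-p>S10; S10-q>S12; S11-p>S12; S11-q>S6; S12-p>S12; S12-q>S12

Run two small machines in parallel and take their product. The first has 5 states tracking whether and how much of `qppp` has been seen; the second has 4 states tracking the count of `q`s, saturating at 3. A product state is a pair (one from each), accepting exactly when both do.
A 13-state machine:
          p    q  
>  S0     S0   S1 
   S1     S2   S3 
   S2     S4   S3 
   S3     S5   S6 
   S4     S7   S3 
   S5     S8   S6 
   S6     S9   S6 
   S7     S7  S10 
   S8    S10   S6 
   S9    S11   S6 
 * S10   S10  S12 
   S11   S12   S6 
   S12   S12  S12 
(> = start, * = accepting)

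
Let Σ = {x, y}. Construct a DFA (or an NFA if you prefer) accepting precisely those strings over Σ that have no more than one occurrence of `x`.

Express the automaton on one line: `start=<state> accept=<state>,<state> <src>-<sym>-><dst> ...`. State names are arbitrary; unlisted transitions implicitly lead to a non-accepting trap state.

start=q0 accept=q0,q1 q0-x->q1 q0-y->q0 q1-x->q2 q1-y->q1 q2-x->q2 q2-y->q2

Count `x`s, saturating at 2: state q0 means no `x` yet, q1 means one `x` seen, q2 means more than one. Each `x` increments (capped at q2); other symbols loop. Accept from {q0, q1}.
        x   y  
>* q0   q1  q0 
 * q1   q2  q1 
   q2   q2  q2 
(> = start, * = accepting)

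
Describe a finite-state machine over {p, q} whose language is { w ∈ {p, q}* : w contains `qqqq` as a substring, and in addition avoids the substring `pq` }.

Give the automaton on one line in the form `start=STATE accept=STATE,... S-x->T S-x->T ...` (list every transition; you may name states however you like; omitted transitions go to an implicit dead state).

Handle the two conditions separately and then intersect. One (5 states) tracks whether and how much of `qqqq` has been seen; the other (3 states) tracks partial matches of the forbidden pattern `pq`. Each combined state is a pair, one component from each; accept when both components accept. Equivalent product states are then merged.
With 7 states:
        p   q  
>  S0   S1  S2 
   S1   S1  S1 
   S2   S1  S3 
   S3   S1  S4 
   S4   S1  S5 
 * S5   S6  S5 
 * S6   S6  S1 
(> = start, * = accepting)

start=S0 accept=S5,S6 S0-p->S1 S0-q->S2 S1-p->S1 S1-q->S1 S2-p->S1 S2-q->S3 S3-p->S1 S3-q->S4 S4-p->S1 S4-q->S5 S5-p->S6 S5-q->S5 S6-p->S6 S6-q->S1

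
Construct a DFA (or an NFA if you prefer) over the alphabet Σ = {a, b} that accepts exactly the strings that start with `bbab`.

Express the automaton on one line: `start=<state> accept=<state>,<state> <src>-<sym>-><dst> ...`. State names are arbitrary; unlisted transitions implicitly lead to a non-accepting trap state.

start=q0 accept=q4 q0-a->q5 q0-b->q1 q1-a->q5 q1-b->q2 q2-a->q3 q2-b->q5 q3-a->q5 q3-b->q4 q4-a->q4 q4-b->q4 q5-a->q5 q5-b->q5

Check the first 4 symbols one by one: q0 through q3 record how many have matched `bbab` so far; any wrong symbol goes to the dead state q5. After all 4 match we enter the accepting sink q4.
        a   b  
>  q0   q5  q1 
   q1   q5  q2 
   q2   q3  q5 
   q3   q5  q4 
 * q4   q4  q4 
   q5   q5  q5 
(> = start, * = accepting)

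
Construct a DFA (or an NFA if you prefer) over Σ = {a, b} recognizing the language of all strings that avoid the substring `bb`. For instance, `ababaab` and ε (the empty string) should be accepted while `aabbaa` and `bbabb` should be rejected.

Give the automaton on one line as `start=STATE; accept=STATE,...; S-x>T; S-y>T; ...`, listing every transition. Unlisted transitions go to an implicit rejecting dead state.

Track partial matches of the forbidden pattern `bb`. State q2 is a dead state reached once `bb` has occurred; every other state accepts. q0 means no part of `bb` is currently matched.
3 states suffice.
        a   b  
>* q0   q0  q1 
 * q1   q0  q2 
   q2   q2  q2 
(> = start, * = accepting)

start=q0; accept=q0,q1; q0-a>q0; q0-b>q1; q1-a>q0; q1-b>q2; q2-a>q2; q2-b>q2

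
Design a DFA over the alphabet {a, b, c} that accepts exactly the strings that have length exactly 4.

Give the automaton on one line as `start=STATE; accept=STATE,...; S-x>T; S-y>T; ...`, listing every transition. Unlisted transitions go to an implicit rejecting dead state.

start=s0; accept=s4; s0-a>s1; s0-b>s1; s0-c>s1; s1-a>s2; s1-b>s2; s1-c>s2; s2-a>s3; s2-b>s3; s2-c>s3; s3-a>s4; s3-b>s4; s3-c>s4; s4-a>s5; s4-b>s5; s4-c>s5; s5-a>s5; s5-b>s5; s5-c>s5

Count input length up to 5: every symbol moves from s0 toward s5, which means 'more than 4' and absorbs. Accept from {s4}.
6 states suffice.
        a   b   c  
>  s0   s1  s1  s1 
   s1   s2  s2  s2 
   s2   s3  s3  s3 
   s3   s4  s4  s4 
 * s4   s5  s5  s5 
   s5   s5  s5  s5 
(> = start, * = accepting)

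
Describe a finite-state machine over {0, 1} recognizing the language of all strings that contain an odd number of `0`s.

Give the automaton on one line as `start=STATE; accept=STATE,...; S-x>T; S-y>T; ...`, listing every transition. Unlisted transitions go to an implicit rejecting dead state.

start=s0; accept=s1; s0-0>s1; s0-1>s0; s1-0>s0; s1-1>s1

The only thing that matters is how many `0`s have appeared, reduced mod 2. Use one state per residue: s0 for 0, …, s1 for 1. Reading `0` moves to the next residue; anything else stays put. s1 is accepting.
A 2-state machine:
        0   1  
>  s0   s1  s0 
 * s1   s0  s1 
(> = start, * = accepting)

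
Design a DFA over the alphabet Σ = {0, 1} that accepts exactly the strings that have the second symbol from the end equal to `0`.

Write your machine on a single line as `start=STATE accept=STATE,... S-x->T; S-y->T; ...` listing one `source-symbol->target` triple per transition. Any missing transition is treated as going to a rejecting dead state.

Because acceptance depends on a position counted from the end, the machine has to buffer the most recent 2 symbols. Make each state the string of the last up-to-2 symbols read; on input `x` shift the window left and append `x`. Accept when the buffered window has length 2 and begins with `0`.
       0  1 
>  A   B  C 
   B   D  E 
   C   F  G 
 * D   D  E 
 * E   F  G 
   F   D  E 
   G   F  G 
(> = start, * = accepting)

start=A; accept=D,E; A-0->B; A-1->C; B-0->D; B-1->E; C-0->F; C-1->G; D-0->D; D-1->E; E-0->F; E-1->G; F-0->D; F-1->E; G-0->F; G-1->G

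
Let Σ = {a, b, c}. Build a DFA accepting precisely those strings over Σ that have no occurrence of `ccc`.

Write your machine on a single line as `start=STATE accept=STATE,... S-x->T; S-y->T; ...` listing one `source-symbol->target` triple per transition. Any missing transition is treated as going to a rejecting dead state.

start=S0; accept=S0,S1,S2; S0-a->S0; S0-b->S0; S0-c->S1; S1-a->S0; S1-b->S0; S1-c->S2; S2-a->S0; S2-b->S0; S2-c->S3; S3-a->S3; S3-b->S3; S3-c->S3

This is the complement of 'contains `ccc`'. Use the same substring-matching states — S0 through S3 holding how much of `ccc` has just been matched — but flip the accepting set: everything except the trap S3 accepts.
        a   b   c  
>* S0   S0  S0  S1 
 * S1   S0  S0  S2 
 * S2   S0  S0  S3 
   S3   S3  S3  S3 
(> = start, * = accepting)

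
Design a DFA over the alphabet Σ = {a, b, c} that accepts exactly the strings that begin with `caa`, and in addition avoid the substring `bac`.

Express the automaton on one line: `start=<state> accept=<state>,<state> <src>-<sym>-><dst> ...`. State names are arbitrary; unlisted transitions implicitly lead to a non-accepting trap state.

Handle the two conditions separately and then intersect. The first has 5 states tracking whether the input so far still matches the prefix `caa`; the second has 4 states tracking partial matches of the forbidden pattern `bac`. A product state is a pair (one from each), accepting exactly when both do. Minimizing collapses redundant product states.
A 7-state machine:
        a   b   c  
>  S0   S1  S1  S2 
   S1   S1  S1  S1 
   S2   S3  S1  S1 
   S3   S4  S1  S1 
 * S4   S4  S5  S4 
 * S5   S6  S5  S4 
 * S6   S4  S5  S1 
(> = start, * = accepting)

start=S0 accept=S4,S5,S6 S0-a->S1 S0-b->S1 S0-c->S2 S1-a->S1 S1-b->S1 S1-c->S1 S2-a->S3 S2-b->S1 S2-c->S1 S3-a->S4 S3-b->S1 S3-c->S1 S4-a->S4 S4-b->S5 S4-c->S4 S5-a->S6 S5-b->S5 S5-c->S4 S6-a->S4 S6-b->S5 S6-c->S1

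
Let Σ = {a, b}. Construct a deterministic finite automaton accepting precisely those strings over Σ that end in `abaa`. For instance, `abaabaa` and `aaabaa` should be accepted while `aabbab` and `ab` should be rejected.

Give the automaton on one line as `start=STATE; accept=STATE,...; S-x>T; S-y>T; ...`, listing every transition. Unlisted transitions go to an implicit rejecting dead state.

Let each state record the length of the longest suffix of the input read so far that is also a prefix of `abaa`. S1 means the last symbol is `a`; S2 means the last 2 symbols are `ab`; S3 means the last 3 symbols are `aba`; S4 means the last 4 symbols are `abaa`. Accept only at S4, where the string currently ends in `abaa`.
With 5 states:
        a   b  
>  S0   S1  S0 
   S1   S1  S2 
   S2   S3  S0 
   S3   S4  S2 
 * S4   S1  S2 
(> = start, * = accepting)

start=S0; accept=S4; S0-a>S1; S0-b>S0; S1-a>S1; S1-b>S2; S2-a>S3; S2-b>S0; S3-a>S4; S3-b>S2; S4-a>S1; S4-b>S2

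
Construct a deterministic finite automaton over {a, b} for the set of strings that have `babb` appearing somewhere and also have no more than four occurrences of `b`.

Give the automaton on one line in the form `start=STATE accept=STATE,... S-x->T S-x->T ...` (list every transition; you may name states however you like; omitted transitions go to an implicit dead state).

Handle the two conditions separately and then intersect. One (5 states) tracks whether and how much of `babb` has been seen; the other (6 states) tracks the count of `b`s, saturating at 5. Each combined state is a pair, one component from each; accept when both components accept.
With 23 states:
          a    b  
>  q0     q0   q1 
   q1     q2   q3 
   q2     q4   q5 
   q3     q6   q7 
   q4     q4   q3 
   q5     q6   q8 
   q6     q9  q10 
   q7    q11  q12 
 * q8     q8  q13 
   q9     q9   q7 
   q10   q11  q13 
   q11   q14  q15 
   q12   q16  q17 
 * q13   q13  q18 
   q14   q14  q12 
   q15   q16  q18 
   q16   q19  q20 
   q17   q21  q17 
   q18   q18  q18 
   q19   q19  q17 
   q20   q21  q18 
   q21   q22  q20 
   q22   q22  q17 
(> = start, * = accepting)

start=q0 accept=q8,q13 q0-a->q0 q0-b->q1 q1-a->q2 q1-b->q3 q2-a->q4 q2-b->q5 q3-a->q6 q3-b->q7 q4-a->q4 q4-b->q3 q5-a->q6 q5-b->q8 q6-a->q9 q6-b->q10 q7-a->q11 q7-b->q12 q8-a->q8 q8-b->q13 q9-a->q9 q9-b->q7 q10-a->q11 q10-b->q13 q11-a->q14 q11-b->q15 q12-a->q16 q12-b->q17 q13-a->q13 q13-b->q18 q14-a->q14 q14-b->q12 q15-a->q16 q15-b->q18 q16-a->q19 q16-b->q20 q17-a->q21 q17-b->q17 q18-a->q18 q18-b->q18 q19-a->q19 q19-b->q17 q20-a->q21 q20-b->q18 q21-a->q22 q21-b->q20 q22-a->q22 q22-b->q17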